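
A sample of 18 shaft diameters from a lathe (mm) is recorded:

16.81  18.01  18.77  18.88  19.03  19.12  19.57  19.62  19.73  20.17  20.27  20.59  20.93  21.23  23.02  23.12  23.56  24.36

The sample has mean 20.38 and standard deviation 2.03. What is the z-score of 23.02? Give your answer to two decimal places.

1.30

z = (23.02 − 20.38) / 2.03 = 1.30.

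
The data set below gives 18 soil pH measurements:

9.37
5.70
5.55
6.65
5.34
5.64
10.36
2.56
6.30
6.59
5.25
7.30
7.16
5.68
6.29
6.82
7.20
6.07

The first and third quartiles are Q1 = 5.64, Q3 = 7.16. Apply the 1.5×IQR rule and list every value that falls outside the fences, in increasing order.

IQR = Q3 − Q1 = 7.16 − 5.64 = 1.52.
Lower fence = Q1 − 1.5·IQR = 5.64 − 2.28 = 3.36.
Upper fence = Q3 + 1.5·IQR = 7.16 + 2.28 = 9.44.
2.56 < 3.36 → outlier.
10.36 > 9.44 → outlier.
All remaining values lie within [3.36, 9.44].

2.56, 10.36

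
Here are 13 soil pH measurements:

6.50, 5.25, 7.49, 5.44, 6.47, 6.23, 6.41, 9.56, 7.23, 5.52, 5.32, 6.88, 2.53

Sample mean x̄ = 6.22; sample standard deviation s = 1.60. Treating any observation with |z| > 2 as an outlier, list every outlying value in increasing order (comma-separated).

2.53, 9.56

Cutoffs at x̄ ± 2s: 6.22 ± 2·1.60 = [3.02, 9.42].
2.53: z = -2.31, |z| > 2 → outlier.
9.56: z = 2.09, |z| > 2 → outlier.
Every other value lies within [3.02, 9.42].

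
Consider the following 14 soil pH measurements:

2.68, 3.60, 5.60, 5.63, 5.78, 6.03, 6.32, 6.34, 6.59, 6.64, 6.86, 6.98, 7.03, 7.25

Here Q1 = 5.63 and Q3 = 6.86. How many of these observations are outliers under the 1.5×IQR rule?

2

IQR = 1.23; fences at 5.63 − 1.845 = 3.785 and 6.86 + 1.845 = 8.705.
Outside the cutoffs: 2.68, 3.60.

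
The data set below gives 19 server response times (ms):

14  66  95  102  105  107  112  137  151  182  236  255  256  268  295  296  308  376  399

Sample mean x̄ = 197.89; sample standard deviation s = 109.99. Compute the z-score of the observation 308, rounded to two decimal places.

1.00

z = (308 − 197.89) / 109.99 = 1.00.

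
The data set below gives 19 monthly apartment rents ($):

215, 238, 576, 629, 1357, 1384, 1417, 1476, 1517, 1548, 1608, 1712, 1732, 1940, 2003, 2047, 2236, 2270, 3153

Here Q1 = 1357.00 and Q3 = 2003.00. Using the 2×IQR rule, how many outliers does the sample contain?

0

IQR = 646.00; fences at 1357.00 − 1292.00 = 65.00 and 2003.00 + 1292.00 = 3295.00.
Every value lies within the cutoffs.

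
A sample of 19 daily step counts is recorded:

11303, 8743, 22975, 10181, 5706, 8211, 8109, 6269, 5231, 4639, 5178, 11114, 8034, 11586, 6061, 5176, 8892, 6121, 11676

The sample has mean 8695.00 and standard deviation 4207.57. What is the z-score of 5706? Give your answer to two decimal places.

-0.71

z = (5706 − 8695.00) / 4207.57 = -0.71.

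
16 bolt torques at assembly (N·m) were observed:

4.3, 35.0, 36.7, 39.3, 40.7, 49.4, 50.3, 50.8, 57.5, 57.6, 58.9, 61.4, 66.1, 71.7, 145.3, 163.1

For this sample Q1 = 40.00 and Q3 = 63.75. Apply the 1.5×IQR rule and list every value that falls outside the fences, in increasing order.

IQR = Q3 − Q1 = 63.75 − 40.00 = 23.75.
Lower fence = Q1 − 1.5·IQR = 40.00 − 35.625 = 4.375.
Upper fence = Q3 + 1.5·IQR = 63.75 + 35.625 = 99.375.
4.3 < 4.375 → outlier.
145.3 > 99.375 → outlier.
163.1 > 99.375 → outlier.
All remaining values lie within [4.375, 99.375].

4.3, 145.3, 163.1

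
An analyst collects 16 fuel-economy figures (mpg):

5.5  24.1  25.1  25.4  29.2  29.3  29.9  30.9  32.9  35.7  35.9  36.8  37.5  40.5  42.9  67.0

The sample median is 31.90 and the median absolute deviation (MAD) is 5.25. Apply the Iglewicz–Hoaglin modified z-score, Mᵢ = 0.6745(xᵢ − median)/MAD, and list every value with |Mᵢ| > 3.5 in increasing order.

67.0

|Mᵢ| > 3.5 ⇔ |xᵢ − 31.90| > 3.5·5.25/0.6745 = 27.24.
So outliers lie outside [4.66, 59.14].
67.0: M = 4.51 → outlier.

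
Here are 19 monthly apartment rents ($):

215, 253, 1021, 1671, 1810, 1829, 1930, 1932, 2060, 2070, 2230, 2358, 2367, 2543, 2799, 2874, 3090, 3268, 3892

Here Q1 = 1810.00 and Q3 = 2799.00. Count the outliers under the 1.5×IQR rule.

IQR = 989.00; fences at 1810.00 − 1483.50 = 326.50 and 2799.00 + 1483.50 = 4282.50.
Outside the cutoffs: 215, 253.

2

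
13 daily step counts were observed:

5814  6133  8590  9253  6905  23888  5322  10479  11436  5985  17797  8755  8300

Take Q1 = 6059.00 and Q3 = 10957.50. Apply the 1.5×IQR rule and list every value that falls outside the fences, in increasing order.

23888

IQR = Q3 − Q1 = 10957.50 − 6059.00 = 4898.50.
Lower fence = Q1 − 1.5·IQR = 6059.00 − 7347.75 = -1288.75.
Upper fence = Q3 + 1.5·IQR = 10957.50 + 7347.75 = 18305.25.
23888 > 18305.25 → outlier.
All remaining values lie within [-1288.75, 18305.25].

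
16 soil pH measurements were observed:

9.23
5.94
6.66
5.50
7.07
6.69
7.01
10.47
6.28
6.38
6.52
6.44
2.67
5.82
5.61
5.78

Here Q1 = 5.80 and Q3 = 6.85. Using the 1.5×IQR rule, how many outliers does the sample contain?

3

IQR = 1.05; fences at 5.80 − 1.575 = 4.225 and 6.85 + 1.575 = 8.425.
Outside the cutoffs: 2.67, 9.23, 10.47.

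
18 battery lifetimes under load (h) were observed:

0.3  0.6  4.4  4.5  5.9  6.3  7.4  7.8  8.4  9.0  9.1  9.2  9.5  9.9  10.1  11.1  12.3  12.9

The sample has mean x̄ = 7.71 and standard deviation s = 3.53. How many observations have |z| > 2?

2

Cutoffs: x̄ ± 2s = [0.65, 14.77].
Outside the cutoffs: 0.3, 0.6.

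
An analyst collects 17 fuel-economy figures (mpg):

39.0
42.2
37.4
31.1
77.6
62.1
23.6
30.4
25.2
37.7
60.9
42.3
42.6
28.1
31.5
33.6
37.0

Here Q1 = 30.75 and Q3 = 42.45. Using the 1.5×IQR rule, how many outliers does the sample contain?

3

IQR = 11.70; fences at 30.75 − 17.55 = 13.20 and 42.45 + 17.55 = 60.00.
Outside the cutoffs: 60.9, 62.1, 77.6.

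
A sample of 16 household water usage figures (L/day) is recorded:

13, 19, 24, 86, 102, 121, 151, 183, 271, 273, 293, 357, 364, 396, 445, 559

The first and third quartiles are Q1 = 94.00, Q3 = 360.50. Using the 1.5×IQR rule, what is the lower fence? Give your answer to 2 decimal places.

IQR = Q3 − Q1 = 360.50 − 94.00 = 266.50.
Lower fence = Q1 − 1.5·IQR = 94.00 − 399.75 = -305.75.
Upper fence = Q3 + 1.5·IQR = 360.50 + 399.75 = 760.25.

-305.75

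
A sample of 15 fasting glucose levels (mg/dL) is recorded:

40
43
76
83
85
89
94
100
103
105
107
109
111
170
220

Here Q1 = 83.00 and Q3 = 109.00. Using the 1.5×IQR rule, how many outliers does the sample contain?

4

IQR = 26.00; fences at 83.00 − 39.00 = 44.00 and 109.00 + 39.00 = 148.00.
Outside the cutoffs: 40, 43, 170, 220.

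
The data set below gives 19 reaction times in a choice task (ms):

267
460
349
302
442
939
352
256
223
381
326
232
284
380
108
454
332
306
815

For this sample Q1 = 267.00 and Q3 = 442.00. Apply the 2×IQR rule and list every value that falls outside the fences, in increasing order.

IQR = Q3 − Q1 = 442.00 − 267.00 = 175.00.
Lower fence = Q1 − 2·IQR = 267.00 − 350.00 = -83.00.
Upper fence = Q3 + 2·IQR = 442.00 + 350.00 = 792.00.
815 > 792.00 → outlier.
939 > 792.00 → outlier.
All remaining values lie within [-83.00, 792.00].

815, 939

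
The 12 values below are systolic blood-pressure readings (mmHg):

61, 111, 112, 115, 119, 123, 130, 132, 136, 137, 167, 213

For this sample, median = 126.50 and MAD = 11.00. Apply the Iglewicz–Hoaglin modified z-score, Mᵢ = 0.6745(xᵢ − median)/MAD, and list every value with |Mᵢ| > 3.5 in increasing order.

61, 213

|Mᵢ| > 3.5 ⇔ |xᵢ − 126.50| > 3.5·11.00/0.6745 = 57.08.
So outliers lie outside [69.42, 183.58].
61: M = -4.02 → outlier.
213: M = 5.30 → outlier.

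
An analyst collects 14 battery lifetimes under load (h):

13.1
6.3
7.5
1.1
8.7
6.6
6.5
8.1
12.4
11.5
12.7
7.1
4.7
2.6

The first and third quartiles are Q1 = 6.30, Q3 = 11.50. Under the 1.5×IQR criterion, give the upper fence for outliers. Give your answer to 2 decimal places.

19.30

IQR = Q3 − Q1 = 11.50 − 6.30 = 5.20.
Lower fence = Q1 − 1.5·IQR = 6.30 − 7.80 = -1.50.
Upper fence = Q3 + 1.5·IQR = 11.50 + 7.80 = 19.30.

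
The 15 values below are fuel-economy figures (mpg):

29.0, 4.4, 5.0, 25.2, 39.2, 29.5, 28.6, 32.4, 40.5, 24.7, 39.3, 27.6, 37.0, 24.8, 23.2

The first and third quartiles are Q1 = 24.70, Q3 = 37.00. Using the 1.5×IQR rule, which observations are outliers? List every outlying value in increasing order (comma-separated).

4.4, 5.0

IQR = Q3 − Q1 = 37.00 − 24.70 = 12.30.
Lower fence = Q1 − 1.5·IQR = 24.70 − 18.45 = 6.25.
Upper fence = Q3 + 1.5·IQR = 37.00 + 18.45 = 55.45.
4.4 < 6.25 → outlier.
5.0 < 6.25 → outlier.
All remaining values lie within [6.25, 55.45].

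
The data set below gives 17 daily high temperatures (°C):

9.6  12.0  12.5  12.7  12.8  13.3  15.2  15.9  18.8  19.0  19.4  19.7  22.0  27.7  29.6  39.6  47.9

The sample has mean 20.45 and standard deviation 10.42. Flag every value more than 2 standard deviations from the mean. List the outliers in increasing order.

47.9

Cutoffs at x̄ ± 2s: 20.45 ± 2·10.42 = [-0.39, 41.29].
47.9: z = 2.63, |z| > 2 → outlier.
Every other value lies within [-0.39, 41.29].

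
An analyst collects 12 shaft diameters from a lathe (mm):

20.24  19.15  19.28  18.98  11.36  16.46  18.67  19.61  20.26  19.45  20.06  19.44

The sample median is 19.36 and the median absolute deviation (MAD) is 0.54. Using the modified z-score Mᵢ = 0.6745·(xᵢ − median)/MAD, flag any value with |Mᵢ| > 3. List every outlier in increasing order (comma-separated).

11.36, 16.46

|Mᵢ| > 3 ⇔ |xᵢ − 19.36| > 3·0.54/0.6745 = 2.40.
So outliers lie outside [16.96, 21.76].
11.36: M = -9.99 → outlier.
16.46: M = -3.62 → outlier.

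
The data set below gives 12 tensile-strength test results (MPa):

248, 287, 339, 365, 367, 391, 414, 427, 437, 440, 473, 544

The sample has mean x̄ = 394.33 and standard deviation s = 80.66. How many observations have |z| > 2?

Cutoffs: x̄ ± 2s = [233.01, 555.65].
Every value lies within the cutoffs.

0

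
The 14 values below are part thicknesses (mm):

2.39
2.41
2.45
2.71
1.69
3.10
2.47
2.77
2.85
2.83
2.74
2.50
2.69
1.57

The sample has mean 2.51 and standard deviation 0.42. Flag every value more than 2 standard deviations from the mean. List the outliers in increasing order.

1.57

Cutoffs at x̄ ± 2s: 2.51 ± 2·0.42 = [1.67, 3.35].
1.57: z = -2.24, |z| > 2 → outlier.
Every other value lies within [1.67, 3.35].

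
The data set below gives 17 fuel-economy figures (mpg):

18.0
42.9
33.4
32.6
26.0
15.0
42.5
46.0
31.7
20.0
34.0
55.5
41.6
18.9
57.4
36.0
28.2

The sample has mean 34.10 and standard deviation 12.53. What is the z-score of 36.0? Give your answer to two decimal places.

0.15

z = (36.0 − 34.10) / 12.53 = 0.15.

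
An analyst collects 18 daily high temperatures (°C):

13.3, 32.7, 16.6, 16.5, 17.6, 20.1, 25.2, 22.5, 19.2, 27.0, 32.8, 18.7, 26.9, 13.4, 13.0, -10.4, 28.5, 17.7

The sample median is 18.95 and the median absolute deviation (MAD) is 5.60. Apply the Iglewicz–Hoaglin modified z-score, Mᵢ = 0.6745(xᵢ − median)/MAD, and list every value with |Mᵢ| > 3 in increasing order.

-10.4

|Mᵢ| > 3 ⇔ |xᵢ − 18.95| > 3·5.60/0.6745 = 24.91.
So outliers lie outside [-5.96, 43.86].
-10.4: M = -3.54 → outlier.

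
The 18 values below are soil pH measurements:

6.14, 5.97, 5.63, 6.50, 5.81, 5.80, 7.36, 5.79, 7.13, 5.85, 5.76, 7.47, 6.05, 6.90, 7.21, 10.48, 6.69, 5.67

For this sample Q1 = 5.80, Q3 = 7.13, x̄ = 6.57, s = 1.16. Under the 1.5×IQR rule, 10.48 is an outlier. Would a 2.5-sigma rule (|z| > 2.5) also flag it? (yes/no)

z = (10.48 − 6.57) / 1.16 = 3.37.
|z| = 3.37 > 2.5.

yes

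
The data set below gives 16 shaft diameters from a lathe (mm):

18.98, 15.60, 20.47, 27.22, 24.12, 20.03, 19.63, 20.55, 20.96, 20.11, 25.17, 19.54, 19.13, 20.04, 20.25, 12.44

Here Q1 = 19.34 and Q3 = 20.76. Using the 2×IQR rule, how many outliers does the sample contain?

IQR = 1.42; fences at 19.34 − 2.84 = 16.50 and 20.76 + 2.84 = 23.60.
Outside the cutoffs: 12.44, 15.60, 24.12, 25.17, 27.22.

5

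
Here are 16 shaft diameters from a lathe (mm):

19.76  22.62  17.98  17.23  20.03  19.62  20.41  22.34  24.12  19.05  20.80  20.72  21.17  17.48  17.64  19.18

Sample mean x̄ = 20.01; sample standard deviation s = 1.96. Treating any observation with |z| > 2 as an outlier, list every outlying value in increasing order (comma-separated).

Cutoffs at x̄ ± 2s: 20.01 ± 2·1.96 = [16.09, 23.93].
24.12: z = 2.10, |z| > 2 → outlier.
Every other value lies within [16.09, 23.93].

24.12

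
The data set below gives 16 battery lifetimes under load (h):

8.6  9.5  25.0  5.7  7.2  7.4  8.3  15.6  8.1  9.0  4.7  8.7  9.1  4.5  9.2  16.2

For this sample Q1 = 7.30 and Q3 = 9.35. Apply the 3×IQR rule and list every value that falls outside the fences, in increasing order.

IQR = Q3 − Q1 = 9.35 − 7.30 = 2.05.
Lower fence = Q1 − 3·IQR = 7.30 − 6.15 = 1.15.
Upper fence = Q3 + 3·IQR = 9.35 + 6.15 = 15.50.
15.6 > 15.50 → outlier.
16.2 > 15.50 → outlier.
25.0 > 15.50 → outlier.
All remaining values lie within [1.15, 15.50].

15.6, 16.2, 25.0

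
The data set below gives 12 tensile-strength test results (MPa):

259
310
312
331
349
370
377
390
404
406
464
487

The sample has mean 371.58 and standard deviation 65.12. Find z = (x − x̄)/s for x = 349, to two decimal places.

-0.35

z = (349 − 371.58) / 65.12 = -0.35.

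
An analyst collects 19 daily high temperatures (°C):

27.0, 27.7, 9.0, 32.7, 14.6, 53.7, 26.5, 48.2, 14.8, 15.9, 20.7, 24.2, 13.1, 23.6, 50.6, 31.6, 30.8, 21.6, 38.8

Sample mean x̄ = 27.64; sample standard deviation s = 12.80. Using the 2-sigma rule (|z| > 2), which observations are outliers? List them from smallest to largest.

Cutoffs at x̄ ± 2s: 27.64 ± 2·12.80 = [2.04, 53.24].
53.7: z = 2.04, |z| > 2 → outlier.
Every other value lies within [2.04, 53.24].

53.7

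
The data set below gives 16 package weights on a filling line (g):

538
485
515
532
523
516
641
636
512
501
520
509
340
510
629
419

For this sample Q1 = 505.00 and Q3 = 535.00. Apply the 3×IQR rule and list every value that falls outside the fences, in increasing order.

IQR = Q3 − Q1 = 535.00 − 505.00 = 30.00.
Lower fence = Q1 − 3·IQR = 505.00 − 90.00 = 415.00.
Upper fence = Q3 + 3·IQR = 535.00 + 90.00 = 625.00.
340 < 415.00 → outlier.
629 > 625.00 → outlier.
636 > 625.00 → outlier.
641 > 625.00 → outlier.
All remaining values lie within [415.00, 625.00].

340, 629, 636, 641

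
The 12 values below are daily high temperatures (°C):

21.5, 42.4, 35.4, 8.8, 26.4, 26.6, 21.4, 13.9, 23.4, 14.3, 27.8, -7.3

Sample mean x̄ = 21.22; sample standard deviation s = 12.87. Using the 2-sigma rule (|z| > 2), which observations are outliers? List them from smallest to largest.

-7.3

Cutoffs at x̄ ± 2s: 21.22 ± 2·12.87 = [-4.52, 46.96].
-7.3: z = -2.22, |z| > 2 → outlier.
Every other value lies within [-4.52, 46.96].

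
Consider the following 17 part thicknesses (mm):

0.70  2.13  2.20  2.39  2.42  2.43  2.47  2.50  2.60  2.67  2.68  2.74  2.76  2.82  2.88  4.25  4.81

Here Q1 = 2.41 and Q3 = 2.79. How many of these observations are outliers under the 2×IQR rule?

3

IQR = 0.38; fences at 2.41 − 0.76 = 1.65 and 2.79 + 0.76 = 3.55.
Outside the cutoffs: 0.70, 4.25, 4.81.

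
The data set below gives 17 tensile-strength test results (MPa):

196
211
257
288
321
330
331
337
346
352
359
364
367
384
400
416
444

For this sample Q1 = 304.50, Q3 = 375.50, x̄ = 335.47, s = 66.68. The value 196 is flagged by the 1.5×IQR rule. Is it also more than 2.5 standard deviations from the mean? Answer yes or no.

no

z = (196 − 335.47) / 66.68 = -2.09.
|z| = 2.09 ≤ 2.5.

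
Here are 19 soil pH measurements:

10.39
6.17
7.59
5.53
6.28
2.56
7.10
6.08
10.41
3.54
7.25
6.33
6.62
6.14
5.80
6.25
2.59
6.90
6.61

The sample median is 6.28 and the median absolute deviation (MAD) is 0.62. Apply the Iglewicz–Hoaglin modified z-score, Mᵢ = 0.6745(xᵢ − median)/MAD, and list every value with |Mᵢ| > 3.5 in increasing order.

2.56, 2.59, 10.39, 10.41

|Mᵢ| > 3.5 ⇔ |xᵢ − 6.28| > 3.5·0.62/0.6745 = 3.22.
So outliers lie outside [3.06, 9.50].
2.56: M = -4.05 → outlier.
2.59: M = -4.01 → outlier.
10.39: M = 4.47 → outlier.
10.41: M = 4.49 → outlier.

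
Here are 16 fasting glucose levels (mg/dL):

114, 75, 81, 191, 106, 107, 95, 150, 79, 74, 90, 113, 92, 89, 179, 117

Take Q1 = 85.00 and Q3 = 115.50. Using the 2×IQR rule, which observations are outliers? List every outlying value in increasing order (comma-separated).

179, 191

IQR = Q3 − Q1 = 115.50 − 85.00 = 30.50.
Lower fence = Q1 − 2·IQR = 85.00 − 61.00 = 24.00.
Upper fence = Q3 + 2·IQR = 115.50 + 61.00 = 176.50.
179 > 176.50 → outlier.
191 > 176.50 → outlier.
All remaining values lie within [24.00, 176.50].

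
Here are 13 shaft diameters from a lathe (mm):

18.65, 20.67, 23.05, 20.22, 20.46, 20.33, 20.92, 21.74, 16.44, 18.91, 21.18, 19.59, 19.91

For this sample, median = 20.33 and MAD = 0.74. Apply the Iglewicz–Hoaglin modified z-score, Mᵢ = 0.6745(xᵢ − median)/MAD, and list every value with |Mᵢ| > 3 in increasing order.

16.44

|Mᵢ| > 3 ⇔ |xᵢ − 20.33| > 3·0.74/0.6745 = 3.29.
So outliers lie outside [17.04, 23.62].
16.44: M = -3.55 → outlier.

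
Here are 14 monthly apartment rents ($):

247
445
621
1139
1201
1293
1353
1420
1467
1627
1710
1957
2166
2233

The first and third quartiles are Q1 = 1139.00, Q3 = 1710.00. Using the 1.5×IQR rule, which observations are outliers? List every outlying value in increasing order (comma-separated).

247

IQR = Q3 − Q1 = 1710.00 − 1139.00 = 571.00.
Lower fence = Q1 − 1.5·IQR = 1139.00 − 856.50 = 282.50.
Upper fence = Q3 + 1.5·IQR = 1710.00 + 856.50 = 2566.50.
247 < 282.50 → outlier.
All remaining values lie within [282.50, 2566.50].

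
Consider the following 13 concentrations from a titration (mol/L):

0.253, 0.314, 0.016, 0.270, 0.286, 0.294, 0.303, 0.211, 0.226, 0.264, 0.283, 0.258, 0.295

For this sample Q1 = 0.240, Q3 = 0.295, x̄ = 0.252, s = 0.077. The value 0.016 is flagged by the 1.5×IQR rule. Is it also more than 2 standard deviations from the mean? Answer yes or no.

yes

z = (0.016 − 0.252) / 0.077 = -3.06.
|z| = 3.06 > 2.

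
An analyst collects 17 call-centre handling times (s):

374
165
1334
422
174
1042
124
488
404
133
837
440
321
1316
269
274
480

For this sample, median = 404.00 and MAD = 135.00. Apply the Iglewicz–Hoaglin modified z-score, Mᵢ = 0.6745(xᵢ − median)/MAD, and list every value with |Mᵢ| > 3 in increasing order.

|Mᵢ| > 3 ⇔ |xᵢ − 404.00| > 3·135.00/0.6745 = 600.44.
So outliers lie outside [-196.44, 1004.44].
1042: M = 3.19 → outlier.
1316: M = 4.56 → outlier.
1334: M = 4.65 → outlier.

1042, 1316, 1334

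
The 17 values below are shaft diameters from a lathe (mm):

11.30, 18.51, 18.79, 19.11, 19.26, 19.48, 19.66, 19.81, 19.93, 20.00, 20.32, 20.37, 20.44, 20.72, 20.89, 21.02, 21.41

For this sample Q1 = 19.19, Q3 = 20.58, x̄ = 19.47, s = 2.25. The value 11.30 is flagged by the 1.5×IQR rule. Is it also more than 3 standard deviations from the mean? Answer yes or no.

yes

z = (11.30 − 19.47) / 2.25 = -3.63.
|z| = 3.63 > 3.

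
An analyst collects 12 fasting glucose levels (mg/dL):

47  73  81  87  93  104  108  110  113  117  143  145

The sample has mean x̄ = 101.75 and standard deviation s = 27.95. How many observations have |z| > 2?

Cutoffs: x̄ ± 2s = [45.85, 157.65].
Every value lies within the cutoffs.

0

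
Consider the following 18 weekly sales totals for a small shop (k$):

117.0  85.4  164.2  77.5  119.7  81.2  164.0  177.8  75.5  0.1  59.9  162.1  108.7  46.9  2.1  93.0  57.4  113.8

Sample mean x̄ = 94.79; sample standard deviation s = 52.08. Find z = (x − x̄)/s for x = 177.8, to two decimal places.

z = (177.8 − 94.79) / 52.08 = 1.59.

1.59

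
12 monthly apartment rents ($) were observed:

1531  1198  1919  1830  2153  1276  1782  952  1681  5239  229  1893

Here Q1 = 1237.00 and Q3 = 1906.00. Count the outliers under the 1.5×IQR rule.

IQR = 669.00; fences at 1237.00 − 1003.50 = 233.50 and 1906.00 + 1003.50 = 2909.50.
Outside the cutoffs: 229, 5239.

2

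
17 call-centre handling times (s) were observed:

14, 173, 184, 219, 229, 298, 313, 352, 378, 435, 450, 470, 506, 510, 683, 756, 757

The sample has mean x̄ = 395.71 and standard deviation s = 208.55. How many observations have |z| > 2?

0

Cutoffs: x̄ ± 2s = [-21.39, 812.81].
Every value lies within the cutoffs.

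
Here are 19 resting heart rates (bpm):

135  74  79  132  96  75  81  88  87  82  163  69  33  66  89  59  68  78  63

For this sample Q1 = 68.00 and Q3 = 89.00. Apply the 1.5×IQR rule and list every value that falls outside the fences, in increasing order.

33, 132, 135, 163

IQR = Q3 − Q1 = 89.00 − 68.00 = 21.00.
Lower fence = Q1 − 1.5·IQR = 68.00 − 31.50 = 36.50.
Upper fence = Q3 + 1.5·IQR = 89.00 + 31.50 = 120.50.
33 < 36.50 → outlier.
132 > 120.50 → outlier.
135 > 120.50 → outlier.
163 > 120.50 → outlier.
All remaining values lie within [36.50, 120.50].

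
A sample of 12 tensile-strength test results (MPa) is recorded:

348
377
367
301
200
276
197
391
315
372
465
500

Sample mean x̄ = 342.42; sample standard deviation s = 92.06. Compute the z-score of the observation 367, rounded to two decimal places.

0.27

z = (367 − 342.42) / 92.06 = 0.27.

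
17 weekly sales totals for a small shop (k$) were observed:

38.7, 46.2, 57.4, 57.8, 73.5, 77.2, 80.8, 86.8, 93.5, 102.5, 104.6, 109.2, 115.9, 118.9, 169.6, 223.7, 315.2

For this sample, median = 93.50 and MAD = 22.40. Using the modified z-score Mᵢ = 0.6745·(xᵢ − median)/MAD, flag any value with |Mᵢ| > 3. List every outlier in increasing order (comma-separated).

223.7, 315.2

|Mᵢ| > 3 ⇔ |xᵢ − 93.50| > 3·22.40/0.6745 = 99.63.
So outliers lie outside [-6.13, 193.13].
223.7: M = 3.92 → outlier.
315.2: M = 6.68 → outlier.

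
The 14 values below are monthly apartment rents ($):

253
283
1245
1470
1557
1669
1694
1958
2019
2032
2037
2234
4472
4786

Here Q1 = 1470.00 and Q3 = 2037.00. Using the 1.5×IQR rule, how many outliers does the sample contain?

4

IQR = 567.00; fences at 1470.00 − 850.50 = 619.50 and 2037.00 + 850.50 = 2887.50.
Outside the cutoffs: 253, 283, 4472, 4786.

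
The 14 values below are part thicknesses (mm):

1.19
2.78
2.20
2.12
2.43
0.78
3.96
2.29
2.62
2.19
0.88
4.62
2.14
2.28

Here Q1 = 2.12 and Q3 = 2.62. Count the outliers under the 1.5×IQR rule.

IQR = 0.50; fences at 2.12 − 0.75 = 1.37 and 2.62 + 0.75 = 3.37.
Outside the cutoffs: 0.78, 0.88, 1.19, 3.96, 4.62.

5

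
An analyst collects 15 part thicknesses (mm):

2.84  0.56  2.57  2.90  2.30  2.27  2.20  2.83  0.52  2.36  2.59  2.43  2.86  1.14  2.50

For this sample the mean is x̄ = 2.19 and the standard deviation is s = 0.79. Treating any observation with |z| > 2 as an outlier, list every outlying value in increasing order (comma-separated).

0.52, 0.56

Cutoffs at x̄ ± 2s: 2.19 ± 2·0.79 = [0.61, 3.77].
0.52: z = -2.11, |z| > 2 → outlier.
0.56: z = -2.06, |z| > 2 → outlier.
Every other value lies within [0.61, 3.77].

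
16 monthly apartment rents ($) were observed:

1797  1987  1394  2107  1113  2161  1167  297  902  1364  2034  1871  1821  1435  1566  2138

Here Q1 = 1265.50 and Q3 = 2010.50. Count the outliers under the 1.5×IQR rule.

IQR = 745.00; fences at 1265.50 − 1117.50 = 148.00 and 2010.50 + 1117.50 = 3128.00.
Every value lies within the cutoffs.

0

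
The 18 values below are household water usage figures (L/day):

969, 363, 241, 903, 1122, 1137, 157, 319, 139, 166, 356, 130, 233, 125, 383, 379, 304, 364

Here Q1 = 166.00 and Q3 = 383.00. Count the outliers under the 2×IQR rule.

IQR = 217.00; fences at 166.00 − 434.00 = -268.00 and 383.00 + 434.00 = 817.00.
Outside the cutoffs: 903, 969, 1122, 1137.

4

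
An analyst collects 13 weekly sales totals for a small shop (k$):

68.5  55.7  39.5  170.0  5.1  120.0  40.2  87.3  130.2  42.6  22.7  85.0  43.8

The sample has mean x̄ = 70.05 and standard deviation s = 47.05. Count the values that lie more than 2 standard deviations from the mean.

1

Cutoffs: x̄ ± 2s = [-24.05, 164.15].
Outside the cutoffs: 170.0.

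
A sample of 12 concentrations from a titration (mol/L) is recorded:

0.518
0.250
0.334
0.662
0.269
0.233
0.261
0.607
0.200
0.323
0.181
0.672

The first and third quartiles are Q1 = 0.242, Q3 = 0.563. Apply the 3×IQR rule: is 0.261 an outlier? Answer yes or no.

IQR = Q3 − Q1 = 0.563 − 0.242 = 0.321.
Lower fence = Q1 − 3·IQR = 0.242 − 0.963 = -0.721.
Upper fence = Q3 + 3·IQR = 0.563 + 0.963 = 1.526.
0.261 lies within [-0.721, 1.526].

no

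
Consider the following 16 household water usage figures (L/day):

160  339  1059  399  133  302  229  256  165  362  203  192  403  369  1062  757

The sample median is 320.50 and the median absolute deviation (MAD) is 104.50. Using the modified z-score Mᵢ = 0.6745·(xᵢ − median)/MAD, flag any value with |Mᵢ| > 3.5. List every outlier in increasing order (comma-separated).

1059, 1062

|Mᵢ| > 3.5 ⇔ |xᵢ − 320.50| > 3.5·104.50/0.6745 = 542.25.
So outliers lie outside [-221.75, 862.75].
1059: M = 4.77 → outlier.
1062: M = 4.79 → outlier.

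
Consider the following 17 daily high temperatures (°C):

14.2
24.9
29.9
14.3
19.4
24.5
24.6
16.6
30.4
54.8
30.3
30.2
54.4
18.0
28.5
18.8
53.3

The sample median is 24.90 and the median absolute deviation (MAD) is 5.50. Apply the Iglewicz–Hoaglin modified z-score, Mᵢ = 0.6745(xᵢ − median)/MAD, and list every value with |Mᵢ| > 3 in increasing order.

|Mᵢ| > 3 ⇔ |xᵢ − 24.90| > 3·5.50/0.6745 = 24.46.
So outliers lie outside [0.44, 49.36].
53.3: M = 3.48 → outlier.
54.4: M = 3.62 → outlier.
54.8: M = 3.67 → outlier.

53.3, 54.4, 54.8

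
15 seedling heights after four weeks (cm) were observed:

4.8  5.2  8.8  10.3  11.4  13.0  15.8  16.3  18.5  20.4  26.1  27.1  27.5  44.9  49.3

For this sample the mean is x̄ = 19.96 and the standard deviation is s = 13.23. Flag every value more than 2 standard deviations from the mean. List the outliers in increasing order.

Cutoffs at x̄ ± 2s: 19.96 ± 2·13.23 = [-6.50, 46.42].
49.3: z = 2.22, |z| > 2 → outlier.
Every other value lies within [-6.50, 46.42].

49.3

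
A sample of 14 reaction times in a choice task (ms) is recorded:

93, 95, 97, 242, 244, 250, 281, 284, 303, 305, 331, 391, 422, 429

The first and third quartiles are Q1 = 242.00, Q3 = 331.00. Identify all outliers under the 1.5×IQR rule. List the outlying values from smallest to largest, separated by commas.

93, 95, 97

IQR = Q3 − Q1 = 331.00 − 242.00 = 89.00.
Lower fence = Q1 − 1.5·IQR = 242.00 − 133.50 = 108.50.
Upper fence = Q3 + 1.5·IQR = 331.00 + 133.50 = 464.50.
93 < 108.50 → outlier.
95 < 108.50 → outlier.
97 < 108.50 → outlier.
All remaining values lie within [108.50, 464.50].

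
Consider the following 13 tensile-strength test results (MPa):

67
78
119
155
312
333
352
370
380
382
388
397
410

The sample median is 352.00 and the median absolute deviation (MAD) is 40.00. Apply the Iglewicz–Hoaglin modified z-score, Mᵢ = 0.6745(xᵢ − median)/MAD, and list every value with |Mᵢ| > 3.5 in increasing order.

67, 78, 119

|Mᵢ| > 3.5 ⇔ |xᵢ − 352.00| > 3.5·40.00/0.6745 = 207.56.
So outliers lie outside [144.44, 559.56].
67: M = -4.81 → outlier.
78: M = -4.62 → outlier.
119: M = -3.93 → outlier.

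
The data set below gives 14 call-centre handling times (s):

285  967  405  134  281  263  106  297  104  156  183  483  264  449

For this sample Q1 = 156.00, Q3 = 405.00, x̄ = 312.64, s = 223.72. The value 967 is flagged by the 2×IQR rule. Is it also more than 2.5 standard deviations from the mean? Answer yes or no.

z = (967 − 312.64) / 223.72 = 2.92.
|z| = 2.92 > 2.5.

yes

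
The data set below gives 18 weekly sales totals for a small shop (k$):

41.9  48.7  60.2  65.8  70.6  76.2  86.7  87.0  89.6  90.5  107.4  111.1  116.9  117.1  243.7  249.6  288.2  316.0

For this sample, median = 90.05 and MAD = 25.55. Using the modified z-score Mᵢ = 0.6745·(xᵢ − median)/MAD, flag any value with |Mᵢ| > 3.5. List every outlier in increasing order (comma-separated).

243.7, 249.6, 288.2, 316.0

|Mᵢ| > 3.5 ⇔ |xᵢ − 90.05| > 3.5·25.55/0.6745 = 132.58.
So outliers lie outside [-42.53, 222.63].
243.7: M = 4.06 → outlier.
249.6: M = 4.21 → outlier.
288.2: M = 5.23 → outlier.
316.0: M = 5.96 → outlier.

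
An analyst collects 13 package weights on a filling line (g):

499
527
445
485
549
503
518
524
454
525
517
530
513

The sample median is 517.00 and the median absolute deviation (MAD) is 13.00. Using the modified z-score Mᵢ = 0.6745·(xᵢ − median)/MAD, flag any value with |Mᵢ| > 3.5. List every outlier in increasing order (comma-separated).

|Mᵢ| > 3.5 ⇔ |xᵢ − 517.00| > 3.5·13.00/0.6745 = 67.46.
So outliers lie outside [449.54, 584.46].
445: M = -3.74 → outlier.

445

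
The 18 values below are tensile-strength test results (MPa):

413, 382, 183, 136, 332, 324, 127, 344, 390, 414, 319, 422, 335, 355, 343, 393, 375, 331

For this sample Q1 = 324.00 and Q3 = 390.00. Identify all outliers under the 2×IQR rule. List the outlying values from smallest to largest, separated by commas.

127, 136, 183

IQR = Q3 − Q1 = 390.00 − 324.00 = 66.00.
Lower fence = Q1 − 2·IQR = 324.00 − 132.00 = 192.00.
Upper fence = Q3 + 2·IQR = 390.00 + 132.00 = 522.00.
127 < 192.00 → outlier.
136 < 192.00 → outlier.
183 < 192.00 → outlier.
All remaining values lie within [192.00, 522.00].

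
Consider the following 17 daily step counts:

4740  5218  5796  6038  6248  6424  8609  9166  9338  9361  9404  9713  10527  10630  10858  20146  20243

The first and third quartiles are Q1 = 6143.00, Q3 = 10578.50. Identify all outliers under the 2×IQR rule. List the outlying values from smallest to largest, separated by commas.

20146, 20243

IQR = Q3 − Q1 = 10578.50 − 6143.00 = 4435.50.
Lower fence = Q1 − 2·IQR = 6143.00 − 8871.00 = -2728.00.
Upper fence = Q3 + 2·IQR = 10578.50 + 8871.00 = 19449.50.
20146 > 19449.50 → outlier.
20243 > 19449.50 → outlier.
All remaining values lie within [-2728.00, 19449.50].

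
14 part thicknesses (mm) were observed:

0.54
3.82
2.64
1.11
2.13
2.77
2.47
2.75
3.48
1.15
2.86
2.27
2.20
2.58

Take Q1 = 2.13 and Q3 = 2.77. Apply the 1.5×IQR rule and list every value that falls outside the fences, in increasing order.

0.54, 1.11, 1.15, 3.82

IQR = Q3 − Q1 = 2.77 − 2.13 = 0.64.
Lower fence = Q1 − 1.5·IQR = 2.13 − 0.96 = 1.17.
Upper fence = Q3 + 1.5·IQR = 2.77 + 0.96 = 3.73.
0.54 < 1.17 → outlier.
1.11 < 1.17 → outlier.
1.15 < 1.17 → outlier.
3.82 > 3.73 → outlier.
All remaining values lie within [1.17, 3.73].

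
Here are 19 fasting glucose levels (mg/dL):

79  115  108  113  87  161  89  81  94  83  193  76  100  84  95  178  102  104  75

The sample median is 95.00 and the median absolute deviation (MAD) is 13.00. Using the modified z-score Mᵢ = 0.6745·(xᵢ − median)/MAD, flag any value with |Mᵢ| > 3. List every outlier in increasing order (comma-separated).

|Mᵢ| > 3 ⇔ |xᵢ − 95.00| > 3·13.00/0.6745 = 57.82.
So outliers lie outside [37.18, 152.82].
161: M = 3.42 → outlier.
178: M = 4.31 → outlier.
193: M = 5.08 → outlier.

161, 178, 193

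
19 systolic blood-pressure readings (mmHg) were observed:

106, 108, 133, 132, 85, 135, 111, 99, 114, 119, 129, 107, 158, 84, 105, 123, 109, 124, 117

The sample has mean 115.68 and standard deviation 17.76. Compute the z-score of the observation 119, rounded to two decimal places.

z = (119 − 115.68) / 17.76 = 0.19.

0.19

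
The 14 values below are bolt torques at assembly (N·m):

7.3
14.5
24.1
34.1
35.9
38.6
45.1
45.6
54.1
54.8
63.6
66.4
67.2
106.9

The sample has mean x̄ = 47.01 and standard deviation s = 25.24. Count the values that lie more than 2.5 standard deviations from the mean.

0

Cutoffs: x̄ ± 2.5s = [-16.09, 110.11].
Every value lies within the cutoffs.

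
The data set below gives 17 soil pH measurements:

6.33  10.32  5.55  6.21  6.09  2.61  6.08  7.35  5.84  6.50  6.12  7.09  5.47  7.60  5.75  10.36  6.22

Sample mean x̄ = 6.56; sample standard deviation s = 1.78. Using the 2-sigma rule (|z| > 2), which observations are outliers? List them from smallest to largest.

Cutoffs at x̄ ± 2s: 6.56 ± 2·1.78 = [3.00, 10.12].
2.61: z = -2.22, |z| > 2 → outlier.
10.32: z = 2.11, |z| > 2 → outlier.
10.36: z = 2.13, |z| > 2 → outlier.
Every other value lies within [3.00, 10.12].

2.61, 10.32, 10.36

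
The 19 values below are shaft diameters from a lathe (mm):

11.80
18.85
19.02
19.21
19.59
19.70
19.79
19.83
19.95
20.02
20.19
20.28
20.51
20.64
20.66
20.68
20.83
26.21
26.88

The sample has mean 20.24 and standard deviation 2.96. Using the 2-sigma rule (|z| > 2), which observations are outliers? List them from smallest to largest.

Cutoffs at x̄ ± 2s: 20.24 ± 2·2.96 = [14.32, 26.16].
11.80: z = -2.85, |z| > 2 → outlier.
26.21: z = 2.02, |z| > 2 → outlier.
26.88: z = 2.24, |z| > 2 → outlier.
Every other value lies within [14.32, 26.16].

11.80, 26.21, 26.88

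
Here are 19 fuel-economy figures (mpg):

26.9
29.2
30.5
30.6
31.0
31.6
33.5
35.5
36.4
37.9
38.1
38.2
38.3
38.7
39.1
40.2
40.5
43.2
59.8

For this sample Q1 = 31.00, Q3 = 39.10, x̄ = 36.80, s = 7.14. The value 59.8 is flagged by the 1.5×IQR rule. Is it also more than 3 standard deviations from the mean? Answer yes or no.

yes

z = (59.8 − 36.80) / 7.14 = 3.22.
|z| = 3.22 > 3.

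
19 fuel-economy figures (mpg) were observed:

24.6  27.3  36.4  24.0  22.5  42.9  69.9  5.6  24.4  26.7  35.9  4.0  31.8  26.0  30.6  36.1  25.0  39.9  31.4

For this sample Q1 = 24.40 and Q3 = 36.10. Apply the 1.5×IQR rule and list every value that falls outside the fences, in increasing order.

4.0, 5.6, 69.9

IQR = Q3 − Q1 = 36.10 − 24.40 = 11.70.
Lower fence = Q1 − 1.5·IQR = 24.40 − 17.55 = 6.85.
Upper fence = Q3 + 1.5·IQR = 36.10 + 17.55 = 53.65.
4.0 < 6.85 → outlier.
5.6 < 6.85 → outlier.
69.9 > 53.65 → outlier.
All remaining values lie within [6.85, 53.65].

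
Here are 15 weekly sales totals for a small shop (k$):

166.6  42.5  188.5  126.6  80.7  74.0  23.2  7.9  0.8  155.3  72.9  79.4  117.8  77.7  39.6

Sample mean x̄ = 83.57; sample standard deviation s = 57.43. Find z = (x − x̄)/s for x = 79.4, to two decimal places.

-0.07

z = (79.4 − 83.57) / 57.43 = -0.07.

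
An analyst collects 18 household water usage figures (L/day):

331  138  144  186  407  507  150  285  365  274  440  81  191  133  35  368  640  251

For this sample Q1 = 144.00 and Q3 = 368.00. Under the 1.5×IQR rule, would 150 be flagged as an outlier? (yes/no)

no

IQR = Q3 − Q1 = 368.00 − 144.00 = 224.00.
Lower fence = Q1 − 1.5·IQR = 144.00 − 336.00 = -192.00.
Upper fence = Q3 + 1.5·IQR = 368.00 + 336.00 = 704.00.
150 lies within [-192.00, 704.00].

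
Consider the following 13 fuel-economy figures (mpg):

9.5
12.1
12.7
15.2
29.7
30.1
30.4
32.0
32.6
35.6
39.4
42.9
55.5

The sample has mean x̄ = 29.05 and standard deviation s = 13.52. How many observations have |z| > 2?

0

Cutoffs: x̄ ± 2s = [2.01, 56.09].
Every value lies within the cutoffs.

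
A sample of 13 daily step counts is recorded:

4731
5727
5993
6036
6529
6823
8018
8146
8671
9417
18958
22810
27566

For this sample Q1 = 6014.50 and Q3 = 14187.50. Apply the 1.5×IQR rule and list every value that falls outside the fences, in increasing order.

27566

IQR = Q3 − Q1 = 14187.50 − 6014.50 = 8173.00.
Lower fence = Q1 − 1.5·IQR = 6014.50 − 12259.50 = -6245.00.
Upper fence = Q3 + 1.5·IQR = 14187.50 + 12259.50 = 26447.00.
27566 > 26447.00 → outlier.
All remaining values lie within [-6245.00, 26447.00].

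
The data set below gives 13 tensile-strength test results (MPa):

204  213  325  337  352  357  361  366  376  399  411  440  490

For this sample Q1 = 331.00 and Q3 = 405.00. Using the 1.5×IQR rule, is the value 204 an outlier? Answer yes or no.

yes

IQR = Q3 − Q1 = 405.00 − 331.00 = 74.00.
Lower fence = Q1 − 1.5·IQR = 331.00 − 111.00 = 220.00.
Upper fence = Q3 + 1.5·IQR = 405.00 + 111.00 = 516.00.
204 lies below the lower fence.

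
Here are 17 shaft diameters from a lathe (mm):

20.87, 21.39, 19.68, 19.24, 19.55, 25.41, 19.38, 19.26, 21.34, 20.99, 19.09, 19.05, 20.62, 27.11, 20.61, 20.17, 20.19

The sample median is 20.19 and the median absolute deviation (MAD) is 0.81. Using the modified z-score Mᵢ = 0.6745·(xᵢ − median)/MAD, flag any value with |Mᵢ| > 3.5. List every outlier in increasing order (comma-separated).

25.41, 27.11

|Mᵢ| > 3.5 ⇔ |xᵢ − 20.19| > 3.5·0.81/0.6745 = 4.20.
So outliers lie outside [15.99, 24.39].
25.41: M = 4.35 → outlier.
27.11: M = 5.76 → outlier.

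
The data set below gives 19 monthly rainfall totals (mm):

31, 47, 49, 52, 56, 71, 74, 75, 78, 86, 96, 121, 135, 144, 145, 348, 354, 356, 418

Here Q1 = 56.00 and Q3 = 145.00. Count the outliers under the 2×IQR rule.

4

IQR = 89.00; fences at 56.00 − 178.00 = -122.00 and 145.00 + 178.00 = 323.00.
Outside the cutoffs: 348, 354, 356, 418.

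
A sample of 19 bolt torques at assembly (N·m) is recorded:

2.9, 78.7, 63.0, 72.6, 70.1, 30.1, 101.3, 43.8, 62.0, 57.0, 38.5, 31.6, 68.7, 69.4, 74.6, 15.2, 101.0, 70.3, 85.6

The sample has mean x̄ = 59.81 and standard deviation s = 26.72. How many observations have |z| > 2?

1

Cutoffs: x̄ ± 2s = [6.37, 113.25].
Outside the cutoffs: 2.9.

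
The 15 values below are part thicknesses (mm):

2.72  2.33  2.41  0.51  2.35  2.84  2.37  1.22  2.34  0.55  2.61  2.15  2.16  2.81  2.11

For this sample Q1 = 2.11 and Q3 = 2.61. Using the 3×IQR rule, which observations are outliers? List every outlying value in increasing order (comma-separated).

0.51, 0.55

IQR = Q3 − Q1 = 2.61 − 2.11 = 0.50.
Lower fence = Q1 − 3·IQR = 2.11 − 1.50 = 0.61.
Upper fence = Q3 + 3·IQR = 2.61 + 1.50 = 4.11.
0.51 < 0.61 → outlier.
0.55 < 0.61 → outlier.
All remaining values lie within [0.61, 4.11].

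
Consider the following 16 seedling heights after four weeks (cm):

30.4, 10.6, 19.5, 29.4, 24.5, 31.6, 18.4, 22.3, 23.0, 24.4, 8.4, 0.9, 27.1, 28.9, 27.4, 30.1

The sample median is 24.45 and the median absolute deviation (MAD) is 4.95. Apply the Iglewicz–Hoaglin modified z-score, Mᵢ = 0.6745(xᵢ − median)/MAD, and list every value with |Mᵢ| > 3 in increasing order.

0.9

|Mᵢ| > 3 ⇔ |xᵢ − 24.45| > 3·4.95/0.6745 = 22.02.
So outliers lie outside [2.43, 46.47].
0.9: M = -3.21 → outlier.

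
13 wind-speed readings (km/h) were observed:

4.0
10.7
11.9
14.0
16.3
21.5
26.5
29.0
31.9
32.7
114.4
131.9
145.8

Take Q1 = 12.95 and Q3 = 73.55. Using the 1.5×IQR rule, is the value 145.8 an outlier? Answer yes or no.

IQR = Q3 − Q1 = 73.55 − 12.95 = 60.60.
Lower fence = Q1 − 1.5·IQR = 12.95 − 90.90 = -77.95.
Upper fence = Q3 + 1.5·IQR = 73.55 + 90.90 = 164.45.
145.8 lies within [-77.95, 164.45].

no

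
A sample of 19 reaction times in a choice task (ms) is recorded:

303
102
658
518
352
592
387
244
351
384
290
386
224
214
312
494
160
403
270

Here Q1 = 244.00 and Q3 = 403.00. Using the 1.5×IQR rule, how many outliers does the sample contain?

1

IQR = 159.00; fences at 244.00 − 238.50 = 5.50 and 403.00 + 238.50 = 641.50.
Outside the cutoffs: 658.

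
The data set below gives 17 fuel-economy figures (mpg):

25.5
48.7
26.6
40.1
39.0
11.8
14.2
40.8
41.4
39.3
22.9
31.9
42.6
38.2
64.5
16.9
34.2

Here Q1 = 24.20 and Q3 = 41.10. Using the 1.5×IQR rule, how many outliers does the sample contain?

IQR = 16.90; fences at 24.20 − 25.35 = -1.15 and 41.10 + 25.35 = 66.45.
Every value lies within the cutoffs.

0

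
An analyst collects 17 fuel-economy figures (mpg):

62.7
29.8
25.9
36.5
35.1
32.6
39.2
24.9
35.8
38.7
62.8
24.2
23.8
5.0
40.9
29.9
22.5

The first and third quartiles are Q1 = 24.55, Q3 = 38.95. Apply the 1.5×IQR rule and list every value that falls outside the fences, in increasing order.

IQR = Q3 − Q1 = 38.95 − 24.55 = 14.40.
Lower fence = Q1 − 1.5·IQR = 24.55 − 21.60 = 2.95.
Upper fence = Q3 + 1.5·IQR = 38.95 + 21.60 = 60.55.
62.7 > 60.55 → outlier.
62.8 > 60.55 → outlier.
All remaining values lie within [2.95, 60.55].

62.7, 62.8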